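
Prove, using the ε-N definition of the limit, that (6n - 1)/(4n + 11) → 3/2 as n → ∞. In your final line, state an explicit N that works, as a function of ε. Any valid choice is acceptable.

Let ε > 0 be given. For n ≥ 1, |(6n - 1)/(4n + 11) − (3/2)| = |-70|/(4(4n + 11)) = 70/(4(4n + 11)).
Since 4n + 11 ≥ 4n for n ≥ 1, this is ≤ 70/(4·4n) = (35/8)/n.
So |(6n - 1)/(4n + 11) − (3/2)| < ε whenever n > (35/8)/ε.
Take N = (35/8)/ε. If n > N then |(6n - 1)/(4n + 11) − (3/2)| ≤ (35/8)/n < ε.

N = (35/8)/ε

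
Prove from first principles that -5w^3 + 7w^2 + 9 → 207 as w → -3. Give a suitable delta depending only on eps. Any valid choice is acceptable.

Fix eps > 0. We want delta > 0 such that 0 < |w + 3| < delta implies |(-5w^3 + 7w^2 + 9) − 207| < eps.
(-5w^3 + 7w^2 + 9) − 207 = -5w^3 + 7w^2 - 198 = (w + 3)(-5w^2 + 22w - 66).
So |(-5w^3 + 7w^2 + 9) − 207| = |w + 3|·|-5w^2 + 22w - 66|.
Require delta ≤ 2. Then |w + 3| < 2 gives |w| < 5, and by the triangle inequality |-5w^2 + 22w - 66| ≤ 5·5^2 + 22·5 + 66 = 301.
Hence |(-5w^3 + 7w^2 + 9) − 207| ≤ 301|w + 3| < eps provided |w + 3| < eps/301.
Take delta = min(2, eps/301). Then 0 < |w + 3| < delta gives both |w + 3| < 2 and |w + 3| < eps/301, so |(-5w^3 + 7w^2 + 9) − 207| < eps.

delta = min(2, eps/301)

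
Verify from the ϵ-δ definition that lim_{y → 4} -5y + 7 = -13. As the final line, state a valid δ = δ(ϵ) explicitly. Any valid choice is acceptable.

Fix ϵ > 0. We need δ > 0 so that 0 < |y − 4| < δ implies |(-5y + 7) + 13| < ϵ.
Since (-5y + 7) + 13 = -5(y − 4), we have |(-5y + 7) + 13| = 5|y − 4|.
Thus it suffices that |y − 4| < ϵ/5.
Choosing δ = ϵ/5 gives |(-5y + 7) + 13| = 5|y − 4| < ϵ whenever |y − 4| < δ.

δ = ϵ/5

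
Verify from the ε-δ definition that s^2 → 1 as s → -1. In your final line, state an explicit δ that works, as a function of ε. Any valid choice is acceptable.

δ = min(1, ε/3)

Suppose ε > 0. We seek δ > 0 with 0 < |s + 1| < δ ⇒ |s^2 − 1| < ε.
Factor: s^2 − 1 = (s + 1)(s - 1), so |s^2 − 1| = |s + 1|·|s - 1|.
Impose δ ≤ 1 so that |s| < 2; then |s - 1| ≤ 3.
Hence |s^2 − 1| ≤ 3|s + 1|, which is < ε once |s + 1| < ε/3.
Take δ = min(1, ε/3). If 0 < |s + 1| < δ then both bounds hold and |s^2 − 1| ≤ 3|s + 1| < 3·(ε/3) = ε.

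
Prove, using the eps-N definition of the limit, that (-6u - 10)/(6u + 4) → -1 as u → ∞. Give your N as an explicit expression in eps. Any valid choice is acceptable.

N = 1/eps

Fix eps > 0. We seek N > 0 such that u > N implies |(-6u - 10)/(6u + 4) + 1| < eps.
(-6u - 10)/(6u + 4) + 1 = (6(-6u - 10) − (-6)(6u + 4)) / (6(6u + 4)) = -36/(6(6u + 4)).
For u > 0 we have 6u + 4 > 6u, so |(-6u - 10)/(6u + 4) + 1| = 36/(6(6u + 4)) < 36/(6·6u) = 1/u.
Thus |(-6u - 10)/(6u + 4) + 1| < eps whenever u > 1/eps.
Take N = 1/eps. If u > N then |(-6u - 10)/(6u + 4) + 1| < 1/u < eps.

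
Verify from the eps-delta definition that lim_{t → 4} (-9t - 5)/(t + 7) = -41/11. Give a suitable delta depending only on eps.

Let eps > 0 be given. We want delta > 0 with 0 < |t − 4| < delta ⇒ |(-9t - 5)/(t + 7) + 41/11| < eps.
Combining over a common denominator, (-9t - 5)/(t + 7) + 41/11 = [(-9t - 5)·11 − (-41)·(t + 7)] / [11·(t + 7)] = -58(t − 4) / (11(t + 7)).
So |(-9t - 5)/(t + 7) + 41/11| = 58|t − 4| / (11·|t + 7|).
Require delta ≤ 11/2, so |t + 7| ≥ |11| − |t − 4| > 11 − 11/2 = 11/2.
Hence |(-9t - 5)/(t + 7) + 41/11| < 58|t − 4|/(11·(11/2)) = (116/121)|t − 4|, which is < eps once |t − 4| < (121/116)eps.
Take delta = min(11/2, (121/116)eps). Then 0 < |t − 4| < delta forces both bounds, so |(-9t - 5)/(t + 7) + 41/11| < eps.

delta = min(11/2, (121/116)eps)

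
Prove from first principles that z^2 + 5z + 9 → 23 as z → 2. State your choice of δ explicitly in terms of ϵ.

Let ϵ > 0. We want δ > 0 such that 0 < |z − 2| < δ implies |(z^2 + 5z + 9) − 23| < ϵ.
(z^2 + 5z + 9) − 23 = z^2 + 5z - 14 = (z − 2)(z + 7).
So |(z^2 + 5z + 9) − 23| = |z − 2|·|z + 7|.
Assume first that |z − 2| < 1, so |z| < 3. Then |z + 7| ≤ 3 + 7 = 10.
Hence |(z^2 + 5z + 9) − 23| ≤ 10|z − 2| < ϵ provided |z − 2| < ϵ/10.
Choosing δ = min(1, ϵ/10) ensures both conditions, hence |(z^2 + 5z + 9) − 23| < ϵ.

δ = min(1, ϵ/10)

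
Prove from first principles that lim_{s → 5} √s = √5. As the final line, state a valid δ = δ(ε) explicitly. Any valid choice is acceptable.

Let ε > 0 be given. We want δ > 0 such that 0 < |s − 5| < δ implies |√s − √5| < ε.
Multiplying by the conjugate, |√s − √5| = |s − 5|/(√s + √5).
Restrict δ ≤ 5 so that |s − 5| < 5 forces s > 0, and then √s + √5 > √5.
Hence |√s − √5| < |s − 5|/√5, which is < ε once |s − 5| < √5·ε.
Take δ = min(5, √5·ε). If 0 < |s − 5| < δ then s > 0 and |√s − √5| < |s − 5|/√5 < ε.

δ = min(5, √5·ε)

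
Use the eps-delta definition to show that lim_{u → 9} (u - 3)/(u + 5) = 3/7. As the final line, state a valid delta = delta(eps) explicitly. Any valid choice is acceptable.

delta = min(7, (49/4)eps)

Fix eps > 0. We want delta > 0 with 0 < |u − 9| < delta ⇒ |(u - 3)/(u + 5) − (3/7)| < eps.
Combining over a common denominator, (u - 3)/(u + 5) − (3/7) = [(u - 3)·14 − 6·(u + 5)] / [14·(u + 5)] = 8(u − 9) / (14(u + 5)).
So |(u - 3)/(u + 5) − (3/7)| = 8|u − 9| / (14·|u + 5|).
Require delta ≤ 7, so |u + 5| ≥ |14| − |u − 9| > 14 − 7 = 7.
Hence |(u - 3)/(u + 5) − (3/7)| < 8|u − 9|/(14·7) = (4/49)|u − 9|, which is < eps once |u − 9| < (49/4)eps.
Take delta = min(7, (49/4)eps). Then 0 < |u − 9| < delta forces both bounds, so |(u - 3)/(u + 5) − (3/7)| < eps.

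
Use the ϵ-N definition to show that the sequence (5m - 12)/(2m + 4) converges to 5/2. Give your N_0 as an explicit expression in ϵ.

N_0 = 11/ϵ

Let ϵ > 0 be given. For m ≥ 1, |(5m - 12)/(2m + 4) − (5/2)| = |-44|/(2(2m + 4)) = 44/(2(2m + 4)).
Since 2m + 4 ≥ 2m for m ≥ 1, this is ≤ 44/(2·2m) = 11/m.
So |(5m - 12)/(2m + 4) − (5/2)| < ϵ whenever m > 11/ϵ.
Take N_0 = 11/ϵ. If m > N_0 then |(5m - 12)/(2m + 4) − (5/2)| ≤ 11/m < ϵ.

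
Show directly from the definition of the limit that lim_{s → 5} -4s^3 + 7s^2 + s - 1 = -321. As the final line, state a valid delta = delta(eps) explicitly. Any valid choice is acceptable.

Fix eps > 0. We want delta > 0 such that 0 < |s − 5| < delta implies |(-4s^3 + 7s^2 + s - 1) + 321| < eps.
(-4s^3 + 7s^2 + s - 1) + 321 = -4s^3 + 7s^2 + s + 320 = (s − 5)(-4s^2 - 13s - 64).
So |(-4s^3 + 7s^2 + s - 1) + 321| = |s − 5|·|-4s^2 - 13s - 64|.
Require delta ≤ 1. Then |s − 5| < 1 gives |s| < 6, and by the triangle inequality |-4s^2 - 13s - 64| ≤ 4·6^2 + 13·6 + 64 = 286.
Hence |(-4s^3 + 7s^2 + s - 1) + 321| ≤ 286|s − 5| < eps provided |s − 5| < eps/286.
Take delta = min(1, eps/286). Then 0 < |s − 5| < delta gives both |s − 5| < 1 and |s − 5| < eps/286, so |(-4s^3 + 7s^2 + s - 1) + 321| < eps.

delta = min(1, eps/286)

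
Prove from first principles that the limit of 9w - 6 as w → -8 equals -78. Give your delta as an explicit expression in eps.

Fix eps > 0. We need delta > 0 so that 0 < |w + 8| < delta implies |(9w - 6) + 78| < eps.
Since (9w - 6) + 78 = 9(w + 8), we have |(9w - 6) + 78| = 9|w + 8|.
So 9|w + 8| < eps exactly when |w + 8| < eps/9.
Take delta = eps/9. If 0 < |w + 8| < delta then |(9w - 6) + 78| = 9|w + 8| < 9·(eps/9) = eps.

delta = eps/9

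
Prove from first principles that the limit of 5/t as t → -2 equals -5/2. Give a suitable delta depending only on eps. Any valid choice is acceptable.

Let eps > 0. We seek delta > 0 such that 0 < |t + 2| < delta implies |5/t + 5/2| < eps.
|5/t + 5/2| = 5·|-2 − t|/(2·|t|) = 5|t + 2|/(2|t|).
Restrict delta ≤ 1. Then |t + 2| < 1 gives |t| > 1, so 2|t| > 2.
Then |5/t + 5/2| < 5|t + 2|/2, which is < eps when |t + 2| < (2/5)eps.
Take delta = min(1, (2/5)eps). Then 0 < |t + 2| < delta gives both |t + 2| < 1 and |t + 2| < (2/5)eps, so |5/t + 5/2| < eps.

delta = min(1, (2/5)eps)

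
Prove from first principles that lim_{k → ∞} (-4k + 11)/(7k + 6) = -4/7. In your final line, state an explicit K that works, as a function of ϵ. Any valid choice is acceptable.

Suppose ϵ > 0. For k ≥ 1, |(-4k + 11)/(7k + 6) + 4/7| = |101|/(7(7k + 6)) = 101/(7(7k + 6)).
Since 7k + 6 ≥ 7k for k ≥ 1, this is ≤ 101/(7·7k) = (101/49)/k.
So |(-4k + 11)/(7k + 6) + 4/7| < ϵ whenever k > (101/49)/ϵ.
Take K = (101/49)/ϵ. If k > K then |(-4k + 11)/(7k + 6) + 4/7| ≤ (101/49)/k < ϵ.

K = (101/49)/ϵ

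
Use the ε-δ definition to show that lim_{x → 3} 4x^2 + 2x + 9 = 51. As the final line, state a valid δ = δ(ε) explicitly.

δ = min(2, ε/34)

Let ε > 0. We want δ > 0 such that 0 < |x − 3| < δ implies |(4x^2 + 2x + 9) − 51| < ε.
(4x^2 + 2x + 9) − 51 = 4x^2 + 2x - 42 = (x − 3)(4x + 14).
So |(4x^2 + 2x + 9) − 51| = |x − 3|·|4x + 14|.
Require δ ≤ 2. Then |x − 3| < 2 gives |x| < 5, and by the triangle inequality |4x + 14| ≤ 4·5 + 14 = 34.
Hence |(4x^2 + 2x + 9) − 51| ≤ 34|x − 3| < ε provided |x − 3| < ε/34.
Choosing δ = min(2, ε/34) ensures both conditions, hence |(4x^2 + 2x + 9) − 51| < ε.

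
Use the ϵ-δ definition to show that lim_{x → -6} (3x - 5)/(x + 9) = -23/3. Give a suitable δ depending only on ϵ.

Let ϵ > 0. We want δ > 0 with 0 < |x + 6| < δ ⇒ |(3x - 5)/(x + 9) + 23/3| < ϵ.
Combining over a common denominator, (3x - 5)/(x + 9) + 23/3 = [(3x - 5)·3 − (-23)·(x + 9)] / [3·(x + 9)] = 32(x + 6) / (3(x + 9)).
So |(3x - 5)/(x + 9) + 23/3| = 32|x + 6| / (3·|x + 9|).
Require δ ≤ 3/2, so |x + 9| ≥ |3| − |x + 6| > 3 − 3/2 = 3/2.
Hence |(3x - 5)/(x + 9) + 23/3| < 32|x + 6|/(3·(3/2)) = (64/9)|x + 6|, which is < ϵ once |x + 6| < (9/64)ϵ.
Take δ = min(3/2, (9/64)ϵ). Then 0 < |x + 6| < δ forces both bounds, so |(3x - 5)/(x + 9) + 23/3| < ϵ.

δ = min(3/2, (9/64)ϵ)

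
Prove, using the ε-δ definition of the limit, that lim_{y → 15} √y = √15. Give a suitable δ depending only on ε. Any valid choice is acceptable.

Suppose ε > 0. We want δ > 0 such that 0 < |y − 15| < δ implies |√y − √15| < ε.
Multiplying by the conjugate, |√y − √15| = |y − 15|/(√y + √15).
Restrict δ ≤ 15 so that |y − 15| < 15 forces y > 0, and then √y + √15 > √15.
Hence |√y − √15| < |y − 15|/√15, which is < ε once |y − 15| < √15·ε.
Take δ = min(15, √15·ε). If 0 < |y − 15| < δ then y > 0 and |√y − √15| < |y − 15|/√15 < ε.

δ = min(15, √15·ε)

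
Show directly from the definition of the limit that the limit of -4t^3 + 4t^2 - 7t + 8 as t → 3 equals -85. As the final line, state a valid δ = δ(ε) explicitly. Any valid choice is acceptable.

δ = min(1, ε/127)

Suppose ε > 0. We want δ > 0 such that 0 < |t − 3| < δ implies |(-4t^3 + 4t^2 - 7t + 8) + 85| < ε.
(-4t^3 + 4t^2 - 7t + 8) + 85 = -4t^3 + 4t^2 - 7t + 93 = (t − 3)(-4t^2 - 8t - 31).
So |(-4t^3 + 4t^2 - 7t + 8) + 85| = |t − 3|·|-4t^2 - 8t - 31|.
Require δ ≤ 1. Then |t − 3| < 1 gives |t| < 4, and by the triangle inequality |-4t^2 - 8t - 31| ≤ 4·4^2 + 8·4 + 31 = 127.
Hence |(-4t^3 + 4t^2 - 7t + 8) + 85| ≤ 127|t − 3| < ε provided |t − 3| < ε/127.
Take δ = min(1, ε/127). Then 0 < |t − 3| < δ gives both |t − 3| < 1 and |t − 3| < ε/127, so |(-4t^3 + 4t^2 - 7t + 8) + 85| < ε.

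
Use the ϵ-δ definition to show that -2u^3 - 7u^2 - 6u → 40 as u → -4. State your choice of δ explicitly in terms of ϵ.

δ = min(2, ϵ/88)

Fix ϵ > 0. We want δ > 0 such that 0 < |u + 4| < δ implies |(-2u^3 - 7u^2 - 6u) − 40| < ϵ.
(-2u^3 - 7u^2 - 6u) − 40 = -2u^3 - 7u^2 - 6u - 40 = (u + 4)(-2u^2 + u - 10).
So |(-2u^3 - 7u^2 - 6u) − 40| = |u + 4|·|-2u^2 + u - 10|.
Require δ ≤ 2. Then |u + 4| < 2 gives |u| < 6, and by the triangle inequality |-2u^2 + u - 10| ≤ 2·6^2 + 6 + 10 = 88.
Hence |(-2u^3 - 7u^2 - 6u) − 40| ≤ 88|u + 4| < ϵ provided |u + 4| < ϵ/88.
Take δ = min(2, ϵ/88). Then 0 < |u + 4| < δ gives both |u + 4| < 2 and |u + 4| < ϵ/88, so |(-2u^3 - 7u^2 - 6u) − 40| < ϵ.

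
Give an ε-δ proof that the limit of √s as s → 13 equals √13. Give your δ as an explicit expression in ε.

δ = min(13, √13·ε)

Let ε > 0 be given. We want δ > 0 such that 0 < |s − 13| < δ implies |√s − √13| < ε.
Rationalise: √s − √13 = (s − 13)/(√s + √13), so |√s − √13| = |s − 13|/(√s + √13).
Restrict δ ≤ 13 so that |s − 13| < 13 forces s > 0, and then √s + √13 > √13.
Hence |√s − √13| < |s − 13|/√13, which is < ε once |s − 13| < √13·ε.
Take δ = min(13, √13·ε). If 0 < |s − 13| < δ then s > 0 and |√s − √13| < |s − 13|/√13 < ε.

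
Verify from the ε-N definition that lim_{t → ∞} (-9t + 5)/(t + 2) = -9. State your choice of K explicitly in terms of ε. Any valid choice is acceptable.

Let ε > 0. We seek K > 0 such that t > K implies |(-9t + 5)/(t + 2) + 9| < ε.
(-9t + 5)/(t + 2) + 9 = ((-9t + 5) − (-9)(t + 2)) / ((t + 2)) = 23/((t + 2)).
For t > 0 we have t + 2 > t, so |(-9t + 5)/(t + 2) + 9| = 23/((t + 2)) < 23/(t) = 23/t.
Thus |(-9t + 5)/(t + 2) + 9| < ε whenever t > 23/ε.
Take K = 23/ε. If t > K then |(-9t + 5)/(t + 2) + 9| < 23/t < ε.

K = 23/ε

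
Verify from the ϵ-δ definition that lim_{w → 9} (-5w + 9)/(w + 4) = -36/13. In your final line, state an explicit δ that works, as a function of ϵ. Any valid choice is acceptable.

Let ϵ > 0. We want δ > 0 with 0 < |w − 9| < δ ⇒ |(-5w + 9)/(w + 4) + 36/13| < ϵ.
Combining over a common denominator, (-5w + 9)/(w + 4) + 36/13 = [(-5w + 9)·13 − (-36)·(w + 4)] / [13·(w + 4)] = -29(w − 9) / (13(w + 4)).
So |(-5w + 9)/(w + 4) + 36/13| = 29|w − 9| / (13·|w + 4|).
Restrict δ ≤ 13/2. Then |w − 9| < 13/2 gives |w + 4| = |(w − 9) + 13| ≥ 13 − 13/2 = 13/2.
Hence |(-5w + 9)/(w + 4) + 36/13| < 29|w − 9|/(13·(13/2)) = (58/169)|w − 9|, which is < ϵ once |w − 9| < (169/58)ϵ.
Take δ = min(13/2, (169/58)ϵ). Then 0 < |w − 9| < δ forces both bounds, so |(-5w + 9)/(w + 4) + 36/13| < ϵ.

δ = min(13/2, (169/58)ϵ)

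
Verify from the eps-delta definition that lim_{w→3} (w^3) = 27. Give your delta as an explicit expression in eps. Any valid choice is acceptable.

Suppose eps > 0. We seek delta > 0 with 0 < |w − 3| < delta ⇒ |w^3 − 27| < eps.
Factor: w^3 − 27 = (w − 3)(w^2 + 3w + 9), so |w^3 − 27| = |w − 3|·|w^2 + 3w + 9|.
Impose delta ≤ 2 so that |w| < 5; then |w^2 + 3w + 9| ≤ 49.
Hence |w^3 − 27| ≤ 49|w − 3|, which is < eps once |w − 3| < eps/49.
Take delta = min(2, eps/49). If 0 < |w − 3| < delta then both bounds hold and |w^3 − 27| ≤ 49|w − 3| < 49·(eps/49) = eps.

delta = min(2, eps/49)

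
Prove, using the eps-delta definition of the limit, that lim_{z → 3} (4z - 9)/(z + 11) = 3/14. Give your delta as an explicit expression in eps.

Let eps > 0. We want delta > 0 with 0 < |z − 3| < delta ⇒ |(4z - 9)/(z + 11) − (3/14)| < eps.
Combining over a common denominator, (4z - 9)/(z + 11) − (3/14) = [(4z - 9)·14 − 3·(z + 11)] / [14·(z + 11)] = 53(z − 3) / (14(z + 11)).
So |(4z - 9)/(z + 11) − (3/14)| = 53|z − 3| / (14·|z + 11|).
Restrict delta ≤ 7. Then |z − 3| < 7 gives |z + 11| = |(z − 3) + 14| ≥ 14 − 7 = 7.
Hence |(4z - 9)/(z + 11) − (3/14)| < 53|z − 3|/(14·7) = (53/98)|z − 3|, which is < eps once |z − 3| < (98/53)eps.
Take delta = min(7, (98/53)eps). Then 0 < |z − 3| < delta forces both bounds, so |(4z - 9)/(z + 11) − (3/14)| < eps.

delta = min(7, (98/53)eps)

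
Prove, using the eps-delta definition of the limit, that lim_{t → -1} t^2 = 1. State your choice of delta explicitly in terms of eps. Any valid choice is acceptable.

delta = min(1, eps/3)

Let eps > 0 be given. We seek delta > 0 with 0 < |t + 1| < delta ⇒ |t^2 − 1| < eps.
Factor: t^2 − 1 = (t + 1)(t - 1), so |t^2 − 1| = |t + 1|·|t - 1|.
Impose delta ≤ 1 so that |t| < 2; then |t - 1| ≤ 3.
Hence |t^2 − 1| ≤ 3|t + 1|, which is < eps once |t + 1| < eps/3.
Take delta = min(1, eps/3). If 0 < |t + 1| < delta then both bounds hold and |t^2 − 1| ≤ 3|t + 1| < 3·(eps/3) = eps.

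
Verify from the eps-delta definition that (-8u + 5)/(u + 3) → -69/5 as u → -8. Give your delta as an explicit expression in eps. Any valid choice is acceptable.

delta = min(5/2, (25/58)eps)

Fix eps > 0. We want delta > 0 with 0 < |u + 8| < delta ⇒ |(-8u + 5)/(u + 3) + 69/5| < eps.
Combining over a common denominator, (-8u + 5)/(u + 3) + 69/5 = [(-8u + 5)·(-5) − 69·(u + 3)] / [(-5)·(u + 3)] = -29(u + 8) / ((-5)(u + 3)).
So |(-8u + 5)/(u + 3) + 69/5| = 29|u + 8| / (5·|u + 3|).
Require delta ≤ 5/2, so |u + 3| ≥ |-5| − |u + 8| > 5 − 5/2 = 5/2.
Hence |(-8u + 5)/(u + 3) + 69/5| < 29|u + 8|/(5·(5/2)) = (58/25)|u + 8|, which is < eps once |u + 8| < (25/58)eps.
Take delta = min(5/2, (25/58)eps). Then 0 < |u + 8| < delta forces both bounds, so |(-8u + 5)/(u + 3) + 69/5| < eps.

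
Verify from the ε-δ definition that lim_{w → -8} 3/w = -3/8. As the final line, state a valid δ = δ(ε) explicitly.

δ = min(4, (32/3)ε)

Suppose ε > 0. We seek δ > 0 such that 0 < |w + 8| < δ implies |3/w + 3/8| < ε.
|3/w + 3/8| = 3·|-8 − w|/(8·|w|) = 3|w + 8|/(8|w|).
Restrict δ ≤ 4. Then |w + 8| < 4 gives |w| > 4, so 8|w| > 32.
Then |3/w + 3/8| < 3|w + 8|/32, which is < ε when |w + 8| < (32/3)ε.
Take δ = min(4, (32/3)ε). Then 0 < |w + 8| < δ gives both |w + 8| < 4 and |w + 8| < (32/3)ε, so |3/w + 3/8| < ε.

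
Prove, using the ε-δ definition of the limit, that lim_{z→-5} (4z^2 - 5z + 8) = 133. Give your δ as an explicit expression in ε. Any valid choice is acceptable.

δ = min(1, ε/49)

Let ε > 0. We want δ > 0 such that 0 < |z + 5| < δ implies |(4z^2 - 5z + 8) − 133| < ε.
(4z^2 - 5z + 8) − 133 = 4z^2 - 5z - 125 = (z + 5)(4z - 25).
So |(4z^2 - 5z + 8) − 133| = |z + 5|·|4z - 25|.
Require δ ≤ 1. Then |z + 5| < 1 gives |z| < 6, and by the triangle inequality |4z - 25| ≤ 4·6 + 25 = 49.
Hence |(4z^2 - 5z + 8) − 133| ≤ 49|z + 5| < ε provided |z + 5| < ε/49.
Choosing δ = min(1, ε/49) ensures both conditions, hence |(4z^2 - 5z + 8) − 133| < ε.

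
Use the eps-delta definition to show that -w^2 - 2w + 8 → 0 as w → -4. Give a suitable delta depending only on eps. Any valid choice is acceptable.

delta = min(1, eps/7)

Suppose eps > 0. We want delta > 0 such that 0 < |w + 4| < delta implies |(-w^2 - 2w + 8)| < eps.
(-w^2 - 2w + 8) = -w^2 - 2w + 8 = (w + 4)(-w + 2).
So |(-w^2 - 2w + 8)| = |w + 4|·|-w + 2|.
Require delta ≤ 1. Then |w + 4| < 1 gives |w| < 5, and by the triangle inequality |-w + 2| ≤ 5 + 2 = 7.
Hence |(-w^2 - 2w + 8)| ≤ 7|w + 4| < eps provided |w + 4| < eps/7.
Choosing delta = min(1, eps/7) ensures both conditions, hence |(-w^2 - 2w + 8)| < eps.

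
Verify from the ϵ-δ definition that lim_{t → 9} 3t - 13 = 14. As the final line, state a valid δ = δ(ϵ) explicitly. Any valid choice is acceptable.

Let ϵ > 0. We need δ > 0 so that 0 < |t − 9| < δ implies |(3t - 13) − 14| < ϵ.
|(3t - 13) − 14| = |3t - 27| = 3|t − 9|.
Thus it suffices that |t − 9| < ϵ/3.
Choosing δ = ϵ/3 gives |(3t - 13) − 14| = 3|t − 9| < ϵ whenever |t − 9| < δ.

δ = ϵ/3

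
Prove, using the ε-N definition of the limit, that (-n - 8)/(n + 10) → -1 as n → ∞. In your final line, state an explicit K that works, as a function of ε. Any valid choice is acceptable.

K = 2/ε

Let ε > 0 be given. For n ≥ 1, |(-n - 8)/(n + 10) + 1| = |2|/((n + 10)) = 2/((n + 10)).
Since n + 10 ≥ n for n ≥ 1, this is ≤ 2/(n) = 2/n.
So |(-n - 8)/(n + 10) + 1| < ε whenever n > 2/ε.
Take K = 2/ε. If n > K then |(-n - 8)/(n + 10) + 1| ≤ 2/n < ε.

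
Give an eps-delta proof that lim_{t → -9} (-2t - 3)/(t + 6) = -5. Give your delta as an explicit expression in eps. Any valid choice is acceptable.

delta = min(3/2, (1/2)eps)

Let eps > 0. We want delta > 0 with 0 < |t + 9| < delta ⇒ |(-2t - 3)/(t + 6) + 5| < eps.
Combining over a common denominator, (-2t - 3)/(t + 6) + 5 = [(-2t - 3)·(-3) − 15·(t + 6)] / [(-3)·(t + 6)] = -9(t + 9) / ((-3)(t + 6)).
So |(-2t - 3)/(t + 6) + 5| = 9|t + 9| / (3·|t + 6|).
Restrict delta ≤ 3/2. Then |t + 9| < 3/2 gives |t + 6| = |(t + 9) + (-3)| ≥ 3 − 3/2 = 3/2.
Hence |(-2t - 3)/(t + 6) + 5| < 9|t + 9|/(3·(3/2)) = 2|t + 9|, which is < eps once |t + 9| < (1/2)eps.
Take delta = min(3/2, (1/2)eps). Then 0 < |t + 9| < delta forces both bounds, so |(-2t - 3)/(t + 6) + 5| < eps.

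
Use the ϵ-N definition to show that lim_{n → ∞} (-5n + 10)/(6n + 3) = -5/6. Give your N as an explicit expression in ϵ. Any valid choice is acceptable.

N = (25/12)/ϵ

Let ϵ > 0 be given. For n ≥ 1, |(-5n + 10)/(6n + 3) + 5/6| = |75|/(6(6n + 3)) = 75/(6(6n + 3)).
Since 6n + 3 ≥ 6n for n ≥ 1, this is ≤ 75/(6·6n) = (25/12)/n.
So |(-5n + 10)/(6n + 3) + 5/6| < ϵ whenever n > (25/12)/ϵ.
Take N = (25/12)/ϵ. If n > N then |(-5n + 10)/(6n + 3) + 5/6| ≤ (25/12)/n < ϵ.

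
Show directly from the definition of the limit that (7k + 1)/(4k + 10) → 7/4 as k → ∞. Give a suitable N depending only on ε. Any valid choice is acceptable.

Fix ε > 0. For k ≥ 1, |(7k + 1)/(4k + 10) − (7/4)| = |-66|/(4(4k + 10)) = 66/(4(4k + 10)).
Since 4k + 10 ≥ 4k for k ≥ 1, this is ≤ 66/(4·4k) = (33/8)/k.
So |(7k + 1)/(4k + 10) − (7/4)| < ε whenever k > (33/8)/ε.
Take N = (33/8)/ε. If k > N then |(7k + 1)/(4k + 10) − (7/4)| ≤ (33/8)/k < ε.

N = (33/8)/ε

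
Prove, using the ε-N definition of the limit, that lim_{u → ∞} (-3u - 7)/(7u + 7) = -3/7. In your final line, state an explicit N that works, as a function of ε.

N = (4/7)/ε

Let ε > 0 be given. We seek N > 0 such that u > N implies |(-3u - 7)/(7u + 7) + 3/7| < ε.
(-3u - 7)/(7u + 7) + 3/7 = (7(-3u - 7) − (-3)(7u + 7)) / (7(7u + 7)) = -28/(7(7u + 7)).
For u > 0 we have 7u + 7 > 7u, so |(-3u - 7)/(7u + 7) + 3/7| = 28/(7(7u + 7)) < 28/(7·7u) = (4/7)/u.
Thus |(-3u - 7)/(7u + 7) + 3/7| < ε whenever u > (4/7)/ε.
Take N = (4/7)/ε. If u > N then |(-3u - 7)/(7u + 7) + 3/7| < (4/7)/u < ε.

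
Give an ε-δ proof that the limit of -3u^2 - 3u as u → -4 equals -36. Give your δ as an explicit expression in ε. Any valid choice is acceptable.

δ = min(2, ε/27)

Suppose ε > 0. We want δ > 0 such that 0 < |u + 4| < δ implies |(-3u^2 - 3u) + 36| < ε.
(-3u^2 - 3u) + 36 = -3u^2 - 3u + 36 = (u + 4)(-3u + 9).
So |(-3u^2 - 3u) + 36| = |u + 4|·|-3u + 9|.
Assume first that |u + 4| < 2, so |u| < 6. Then |-3u + 9| ≤ 3·6 + 9 = 27.
Hence |(-3u^2 - 3u) + 36| ≤ 27|u + 4| < ε provided |u + 4| < ε/27.
Take δ = min(2, ε/27). Then 0 < |u + 4| < δ gives both |u + 4| < 2 and |u + 4| < ε/27, so |(-3u^2 - 3u) + 36| < ε.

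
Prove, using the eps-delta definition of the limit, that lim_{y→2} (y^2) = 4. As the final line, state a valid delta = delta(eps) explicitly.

Let eps > 0 be given. We seek delta > 0 with 0 < |y − 2| < delta ⇒ |y^2 − 4| < eps.
Factor: y^2 − 4 = (y − 2)(y + 2), so |y^2 − 4| = |y − 2|·|y + 2|.
Restrict delta ≤ 2. Then |y − 2| < 2 gives |y| < 4, so by the triangle inequality |y + 2| ≤ 4 + 2 = 6.
Hence |y^2 − 4| ≤ 6|y − 2|, which is < eps once |y − 2| < eps/6.
Take delta = min(2, eps/6). If 0 < |y − 2| < delta then both bounds hold and |y^2 − 4| ≤ 6|y − 2| < 6·(eps/6) = eps.

delta = min(2, eps/6)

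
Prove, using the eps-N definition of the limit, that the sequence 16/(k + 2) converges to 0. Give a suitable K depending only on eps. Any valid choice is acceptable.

K = 16/eps

Fix eps > 0. For k ≥ 1, |16/(k + 2) − 0| = 16/(k + 2) ≤ 16/k.
We need 16/k < eps, i.e. k > 16/eps.
Take K = 16/eps. If k > K then |16/(k + 2)| ≤ 16/k < eps.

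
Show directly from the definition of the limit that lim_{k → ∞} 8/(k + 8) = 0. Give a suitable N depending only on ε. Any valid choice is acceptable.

N = 8/ε

Suppose ε > 0. For k ≥ 1, |8/(k + 8) − 0| = 8/(k + 8) ≤ 8/k.
We need 8/k < ε, i.e. k > 8/ε.
Take N = 8/ε. If k > N then |8/(k + 8)| ≤ 8/k < ε.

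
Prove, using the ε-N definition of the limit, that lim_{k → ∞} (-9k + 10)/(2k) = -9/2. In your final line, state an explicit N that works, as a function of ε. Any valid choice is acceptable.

Let ε > 0. For k ≥ 1, |(-9k + 10)/(2k) + 9/2| = |20|/(2(2k)) = 20/(2(2k)).
Since 2k ≥ 2k for k ≥ 1, this is ≤ 20/(2·2k) = 5/k.
So |(-9k + 10)/(2k) + 9/2| < ε whenever k > 5/ε.
Take N = 5/ε. If k > N then |(-9k + 10)/(2k) + 9/2| ≤ 5/k < ε.

N = 5/ε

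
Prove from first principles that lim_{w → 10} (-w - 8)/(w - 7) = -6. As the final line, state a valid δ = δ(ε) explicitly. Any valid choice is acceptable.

δ = min(3/2, (3/10)ε)

Let ε > 0. We want δ > 0 with 0 < |w − 10| < δ ⇒ |(-w - 8)/(w - 7) + 6| < ε.
Combining over a common denominator, (-w - 8)/(w - 7) + 6 = [(-w - 8)·3 − (-18)·(w - 7)] / [3·(w - 7)] = 15(w − 10) / (3(w - 7)).
So |(-w - 8)/(w - 7) + 6| = 15|w − 10| / (3·|w − 7|).
Require δ ≤ 3/2, so |w − 7| ≥ |3| − |w − 10| > 3 − 3/2 = 3/2.
Hence |(-w - 8)/(w - 7) + 6| < 15|w − 10|/(3·(3/2)) = (10/3)|w − 10|, which is < ε once |w − 10| < (3/10)ε.
Take δ = min(3/2, (3/10)ε). Then 0 < |w − 10| < δ forces both bounds, so |(-w - 8)/(w - 7) + 6| < ε.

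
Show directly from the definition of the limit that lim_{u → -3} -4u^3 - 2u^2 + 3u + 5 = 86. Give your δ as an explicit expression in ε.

δ = min(2, ε/177)

Fix ε > 0. We want δ > 0 such that 0 < |u + 3| < δ implies |(-4u^3 - 2u^2 + 3u + 5) − 86| < ε.
(-4u^3 - 2u^2 + 3u + 5) − 86 = -4u^3 - 2u^2 + 3u - 81 = (u + 3)(-4u^2 + 10u - 27).
So |(-4u^3 - 2u^2 + 3u + 5) − 86| = |u + 3|·|-4u^2 + 10u - 27|.
Require δ ≤ 2. Then |u + 3| < 2 gives |u| < 5, and by the triangle inequality |-4u^2 + 10u - 27| ≤ 4·5^2 + 10·5 + 27 = 177.
Hence |(-4u^3 - 2u^2 + 3u + 5) − 86| ≤ 177|u + 3| < ε provided |u + 3| < ε/177.
Take δ = min(2, ε/177). Then 0 < |u + 3| < δ gives both |u + 3| < 2 and |u + 3| < ε/177, so |(-4u^3 - 2u^2 + 3u + 5) − 86| < ε.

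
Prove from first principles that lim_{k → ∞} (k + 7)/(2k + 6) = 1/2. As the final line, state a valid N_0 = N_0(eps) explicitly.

N_0 = 2/eps

Let eps > 0 be given. For k ≥ 1, |(k + 7)/(2k + 6) − (1/2)| = |8|/(2(2k + 6)) = 8/(2(2k + 6)).
Since 2k + 6 ≥ 2k for k ≥ 1, this is ≤ 8/(2·2k) = 2/k.
So |(k + 7)/(2k + 6) − (1/2)| < eps whenever k > 2/eps.
Take N_0 = 2/eps. If k > N_0 then |(k + 7)/(2k + 6) − (1/2)| ≤ 2/k < eps.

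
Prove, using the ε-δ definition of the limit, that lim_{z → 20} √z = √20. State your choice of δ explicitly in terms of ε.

Suppose ε > 0. We want δ > 0 such that 0 < |z − 20| < δ implies |√z − √20| < ε.
Multiplying by the conjugate, |√z − √20| = |z − 20|/(√z + √20).
Restrict δ ≤ 20 so that |z − 20| < 20 forces z > 0, and then √z + √20 > √20.
Hence |√z − √20| < |z − 20|/√20, which is < ε once |z − 20| < √20·ε.
Take δ = min(20, √20·ε). If 0 < |z − 20| < δ then z > 0 and |√z − √20| < |z − 20|/√20 < ε.

δ = min(20, √20·ε)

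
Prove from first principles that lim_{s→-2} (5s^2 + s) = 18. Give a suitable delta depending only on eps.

Suppose eps > 0. We want delta > 0 such that 0 < |s + 2| < delta implies |(5s^2 + s) − 18| < eps.
(5s^2 + s) − 18 = 5s^2 + s - 18 = (s + 2)(5s - 9).
So |(5s^2 + s) − 18| = |s + 2|·|5s - 9|.
Require delta ≤ 1. Then |s + 2| < 1 gives |s| < 3, and by the triangle inequality |5s - 9| ≤ 5·3 + 9 = 24.
Hence |(5s^2 + s) − 18| ≤ 24|s + 2| < eps provided |s + 2| < eps/24.
Choosing delta = min(1, eps/24) ensures both conditions, hence |(5s^2 + s) − 18| < eps.

delta = min(1, eps/24)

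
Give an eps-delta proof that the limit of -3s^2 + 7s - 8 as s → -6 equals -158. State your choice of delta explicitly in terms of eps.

delta = min(1, eps/46)

Let eps > 0 be given. We want delta > 0 such that 0 < |s + 6| < delta implies |(-3s^2 + 7s - 8) + 158| < eps.
(-3s^2 + 7s - 8) + 158 = -3s^2 + 7s + 150 = (s + 6)(-3s + 25).
So |(-3s^2 + 7s - 8) + 158| = |s + 6|·|-3s + 25|.
Require delta ≤ 1. Then |s + 6| < 1 gives |s| < 7, and by the triangle inequality |-3s + 25| ≤ 3·7 + 25 = 46.
Hence |(-3s^2 + 7s - 8) + 158| ≤ 46|s + 6| < eps provided |s + 6| < eps/46.
Choosing delta = min(1, eps/46) ensures both conditions, hence |(-3s^2 + 7s - 8) + 158| < eps.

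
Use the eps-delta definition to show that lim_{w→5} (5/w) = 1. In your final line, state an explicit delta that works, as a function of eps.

delta = min(5/2, (5/2)eps)

Fix eps > 0. We seek delta > 0 such that 0 < |w − 5| < delta implies |5/w − 1| < eps.
|5/w − 1| = 5·|5 − w|/(5·|w|) = 5|w − 5|/(5|w|).
Restrict delta ≤ 5/2. Then |w − 5| < 5/2 gives |w| > 5/2, so 5|w| > 25/2.
Then |5/w − 1| < 5|w − 5|/(25/2), which is < eps when |w − 5| < (5/2)eps.
Take delta = min(5/2, (5/2)eps). Then 0 < |w − 5| < delta gives both |w − 5| < 5/2 and |w − 5| < (5/2)eps, so |5/w − 1| < eps.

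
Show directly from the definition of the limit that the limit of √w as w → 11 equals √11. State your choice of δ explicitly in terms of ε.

δ = min(11, √11·ε)

Fix ε > 0. We want δ > 0 such that 0 < |w − 11| < δ implies |√w − √11| < ε.
Multiplying by the conjugate, |√w − √11| = |w − 11|/(√w + √11).
Restrict δ ≤ 11 so that |w − 11| < 11 forces w > 0, and then √w + √11 > √11.
Hence |√w − √11| < |w − 11|/√11, which is < ε once |w − 11| < √11·ε.
Take δ = min(11, √11·ε). If 0 < |w − 11| < δ then w > 0 and |√w − √11| < |w − 11|/√11 < ε.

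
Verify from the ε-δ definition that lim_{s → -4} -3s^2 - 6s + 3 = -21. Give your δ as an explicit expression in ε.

δ = min(2, ε/24)

Fix ε > 0. We want δ > 0 such that 0 < |s + 4| < δ implies |(-3s^2 - 6s + 3) + 21| < ε.
(-3s^2 - 6s + 3) + 21 = -3s^2 - 6s + 24 = (s + 4)(-3s + 6).
So |(-3s^2 - 6s + 3) + 21| = |s + 4|·|-3s + 6|.
Assume first that |s + 4| < 2, so |s| < 6. Then |-3s + 6| ≤ 3·6 + 6 = 24.
Hence |(-3s^2 - 6s + 3) + 21| ≤ 24|s + 4| < ε provided |s + 4| < ε/24.
Choosing δ = min(2, ε/24) ensures both conditions, hence |(-3s^2 - 6s + 3) + 21| < ε.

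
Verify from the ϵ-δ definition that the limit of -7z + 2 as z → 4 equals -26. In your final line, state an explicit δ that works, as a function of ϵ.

δ = ϵ/7

Let ϵ > 0 be given. We need δ > 0 so that 0 < |z − 4| < δ implies |(-7z + 2) + 26| < ϵ.
Since (-7z + 2) + 26 = -7(z − 4), we have |(-7z + 2) + 26| = 7|z − 4|.
So 7|z − 4| < ϵ exactly when |z − 4| < ϵ/7.
Choosing δ = ϵ/7 gives |(-7z + 2) + 26| = 7|z − 4| < ϵ whenever |z − 4| < δ.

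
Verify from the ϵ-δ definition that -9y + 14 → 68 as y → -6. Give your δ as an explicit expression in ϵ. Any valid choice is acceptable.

Let ϵ > 0 be given. We need δ > 0 so that 0 < |y + 6| < δ implies |(-9y + 14) − 68| < ϵ.
Since (-9y + 14) − 68 = -9(y + 6), we have |(-9y + 14) − 68| = 9|y + 6|.
Thus it suffices that |y + 6| < ϵ/9.
Take δ = ϵ/9. If 0 < |y + 6| < δ then |(-9y + 14) − 68| = 9|y + 6| < 9·(ϵ/9) = ϵ.

δ = ϵ/9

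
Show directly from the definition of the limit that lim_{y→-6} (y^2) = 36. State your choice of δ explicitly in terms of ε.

Fix ε > 0. We seek δ > 0 with 0 < |y + 6| < δ ⇒ |y^2 − 36| < ε.
Factor: y^2 − 36 = (y + 6)(y - 6), so |y^2 − 36| = |y + 6|·|y - 6|.
Restrict δ ≤ 1. Then |y + 6| < 1 gives |y| < 7, so by the triangle inequality |y - 6| ≤ 7 + 6 = 13.
Hence |y^2 − 36| ≤ 13|y + 6|, which is < ε once |y + 6| < ε/13.
Take δ = min(1, ε/13). If 0 < |y + 6| < δ then both bounds hold and |y^2 − 36| ≤ 13|y + 6| < 13·(ε/13) = ε.

δ = min(1, ε/13)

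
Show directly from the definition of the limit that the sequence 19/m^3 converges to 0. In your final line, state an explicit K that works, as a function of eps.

K = (19/eps)^{1/3}

Fix eps > 0. For m ≥ 1, |19/m^3 − 0| = 19/m^3.
19/m^3 < eps ⇔ m^3 > 19/eps ⇔ m > (19/eps)^{1/3}.
Take K = (19/eps)^{1/3}. Then m > K implies 19/m^3 < eps.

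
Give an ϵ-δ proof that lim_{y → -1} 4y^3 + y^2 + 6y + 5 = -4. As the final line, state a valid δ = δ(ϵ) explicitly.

Fix ϵ > 0. We want δ > 0 such that 0 < |y + 1| < δ implies |(4y^3 + y^2 + 6y + 5) + 4| < ϵ.
(4y^3 + y^2 + 6y + 5) + 4 = 4y^3 + y^2 + 6y + 9 = (y + 1)(4y^2 - 3y + 9).
So |(4y^3 + y^2 + 6y + 5) + 4| = |y + 1|·|4y^2 - 3y + 9|.
Assume first that |y + 1| < 1, so |y| < 2. Then |4y^2 - 3y + 9| ≤ 4·2^2 + 3·2 + 9 = 31.
Hence |(4y^3 + y^2 + 6y + 5) + 4| ≤ 31|y + 1| < ϵ provided |y + 1| < ϵ/31.
Take δ = min(1, ϵ/31). Then 0 < |y + 1| < δ gives both |y + 1| < 1 and |y + 1| < ϵ/31, so |(4y^3 + y^2 + 6y + 5) + 4| < ϵ.

δ = min(1, ϵ/31)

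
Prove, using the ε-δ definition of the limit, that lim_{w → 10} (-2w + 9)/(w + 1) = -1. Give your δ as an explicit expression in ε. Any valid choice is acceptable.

Let ε > 0 be given. We want δ > 0 with 0 < |w − 10| < δ ⇒ |(-2w + 9)/(w + 1) + 1| < ε.
Combining over a common denominator, (-2w + 9)/(w + 1) + 1 = [(-2w + 9)·11 − (-11)·(w + 1)] / [11·(w + 1)] = -11(w − 10) / (11(w + 1)).
So |(-2w + 9)/(w + 1) + 1| = 11|w − 10| / (11·|w + 1|).
Require δ ≤ 11/2, so |w + 1| ≥ |11| − |w − 10| > 11 − 11/2 = 11/2.
Hence |(-2w + 9)/(w + 1) + 1| < 11|w − 10|/(11·(11/2)) = (2/11)|w − 10|, which is < ε once |w − 10| < (11/2)ε.
Take δ = min(11/2, (11/2)ε). Then 0 < |w − 10| < δ forces both bounds, so |(-2w + 9)/(w + 1) + 1| < ε.

δ = min(11/2, (11/2)ε)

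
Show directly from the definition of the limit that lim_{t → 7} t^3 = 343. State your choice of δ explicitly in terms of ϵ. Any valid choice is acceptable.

Suppose ϵ > 0. We seek δ > 0 with 0 < |t − 7| < δ ⇒ |t^3 − 343| < ϵ.
Factor: t^3 − 343 = (t − 7)(t^2 + 7t + 49), so |t^3 − 343| = |t − 7|·|t^2 + 7t + 49|.
Impose δ ≤ 1 so that |t| < 8; then |t^2 + 7t + 49| ≤ 169.
Hence |t^3 − 343| ≤ 169|t − 7|, which is < ϵ once |t − 7| < ϵ/169.
Take δ = min(1, ϵ/169). If 0 < |t − 7| < δ then both bounds hold and |t^3 − 343| ≤ 169|t − 7| < 169·(ϵ/169) = ϵ.

δ = min(1, ϵ/169)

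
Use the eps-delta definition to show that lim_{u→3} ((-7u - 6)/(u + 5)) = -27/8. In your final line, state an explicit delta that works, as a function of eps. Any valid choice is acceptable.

delta = min(4, (32/29)eps)

Fix eps > 0. We want delta > 0 with 0 < |u − 3| < delta ⇒ |(-7u - 6)/(u + 5) + 27/8| < eps.
Combining over a common denominator, (-7u - 6)/(u + 5) + 27/8 = [(-7u - 6)·8 − (-27)·(u + 5)] / [8·(u + 5)] = -29(u − 3) / (8(u + 5)).
So |(-7u - 6)/(u + 5) + 27/8| = 29|u − 3| / (8·|u + 5|).
Require delta ≤ 4, so |u + 5| ≥ |8| − |u − 3| > 8 − 4 = 4.
Hence |(-7u - 6)/(u + 5) + 27/8| < 29|u − 3|/(8·4) = (29/32)|u − 3|, which is < eps once |u − 3| < (32/29)eps.
Take delta = min(4, (32/29)eps). Then 0 < |u − 3| < delta forces both bounds, so |(-7u - 6)/(u + 5) + 27/8| < eps.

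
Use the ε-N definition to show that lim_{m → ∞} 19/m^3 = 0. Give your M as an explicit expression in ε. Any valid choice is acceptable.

M = (19/ε)^{1/3}

Suppose ε > 0. For m ≥ 1, |19/m^3 − 0| = 19/m^3.
19/m^3 < ε ⇔ m^3 > 19/ε ⇔ m > (19/ε)^{1/3}.
Take M = (19/ε)^{1/3}. Then m > M implies 19/m^3 < ε.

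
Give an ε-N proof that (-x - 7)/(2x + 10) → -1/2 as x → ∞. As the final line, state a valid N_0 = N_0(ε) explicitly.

N_0 = 1/ε

Let ε > 0. We seek N_0 > 0 such that x > N_0 implies |(-x - 7)/(2x + 10) + 1/2| < ε.
(-x - 7)/(2x + 10) + 1/2 = (2(-x - 7) − (-1)(2x + 10)) / (2(2x + 10)) = -4/(2(2x + 10)).
For x > 0 we have 2x + 10 > 2x, so |(-x - 7)/(2x + 10) + 1/2| = 4/(2(2x + 10)) < 4/(2·2x) = 1/x.
Thus |(-x - 7)/(2x + 10) + 1/2| < ε whenever x > 1/ε.
Take N_0 = 1/ε. If x > N_0 then |(-x - 7)/(2x + 10) + 1/2| < 1/x < ε.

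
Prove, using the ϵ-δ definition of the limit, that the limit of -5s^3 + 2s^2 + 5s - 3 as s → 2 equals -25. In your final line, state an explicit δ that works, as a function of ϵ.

Suppose ϵ > 0. We want δ > 0 such that 0 < |s − 2| < δ implies |(-5s^3 + 2s^2 + 5s - 3) + 25| < ϵ.
(-5s^3 + 2s^2 + 5s - 3) + 25 = -5s^3 + 2s^2 + 5s + 22 = (s − 2)(-5s^2 - 8s - 11).
So |(-5s^3 + 2s^2 + 5s - 3) + 25| = |s − 2|·|-5s^2 - 8s - 11|.
Require δ ≤ 2. Then |s − 2| < 2 gives |s| < 4, and by the triangle inequality |-5s^2 - 8s - 11| ≤ 5·4^2 + 8·4 + 11 = 123.
Hence |(-5s^3 + 2s^2 + 5s - 3) + 25| ≤ 123|s − 2| < ϵ provided |s − 2| < ϵ/123.
Take δ = min(2, ϵ/123). Then 0 < |s − 2| < δ gives both |s − 2| < 2 and |s − 2| < ϵ/123, so |(-5s^3 + 2s^2 + 5s - 3) + 25| < ϵ.

δ = min(2, ϵ/123)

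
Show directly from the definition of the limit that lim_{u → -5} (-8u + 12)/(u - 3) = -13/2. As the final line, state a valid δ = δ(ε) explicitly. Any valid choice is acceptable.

Fix ε > 0. We want δ > 0 with 0 < |u + 5| < δ ⇒ |(-8u + 12)/(u - 3) + 13/2| < ε.
Combining over a common denominator, (-8u + 12)/(u - 3) + 13/2 = [(-8u + 12)·(-8) − 52·(u - 3)] / [(-8)·(u - 3)] = 12(u + 5) / ((-8)(u - 3)).
So |(-8u + 12)/(u - 3) + 13/2| = 12|u + 5| / (8·|u − 3|).
Require δ ≤ 4, so |u − 3| ≥ |-8| − |u + 5| > 8 − 4 = 4.
Hence |(-8u + 12)/(u - 3) + 13/2| < 12|u + 5|/(8·4) = (3/8)|u + 5|, which is < ε once |u + 5| < (8/3)ε.
Take δ = min(4, (8/3)ε). Then 0 < |u + 5| < δ forces both bounds, so |(-8u + 12)/(u - 3) + 13/2| < ε.

δ = min(4, (8/3)ε)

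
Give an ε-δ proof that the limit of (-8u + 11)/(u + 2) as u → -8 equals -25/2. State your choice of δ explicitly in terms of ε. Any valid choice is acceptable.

δ = min(3, (2/3)ε)

Let ε > 0 be given. We want δ > 0 with 0 < |u + 8| < δ ⇒ |(-8u + 11)/(u + 2) + 25/2| < ε.
Combining over a common denominator, (-8u + 11)/(u + 2) + 25/2 = [(-8u + 11)·(-6) − 75·(u + 2)] / [(-6)·(u + 2)] = -27(u + 8) / ((-6)(u + 2)).
So |(-8u + 11)/(u + 2) + 25/2| = 27|u + 8| / (6·|u + 2|).
Restrict δ ≤ 3. Then |u + 8| < 3 gives |u + 2| = |(u + 8) + (-6)| ≥ 6 − 3 = 3.
Hence |(-8u + 11)/(u + 2) + 25/2| < 27|u + 8|/(6·3) = (3/2)|u + 8|, which is < ε once |u + 8| < (2/3)ε.
Take δ = min(3, (2/3)ε). Then 0 < |u + 8| < δ forces both bounds, so |(-8u + 11)/(u + 2) + 25/2| < ε.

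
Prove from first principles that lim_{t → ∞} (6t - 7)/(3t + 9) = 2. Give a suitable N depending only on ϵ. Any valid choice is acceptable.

N = (25/3)/ϵ

Let ϵ > 0 be given. We seek N > 0 such that t > N implies |(6t - 7)/(3t + 9) − 2| < ϵ.
(6t - 7)/(3t + 9) − 2 = (3(6t - 7) − 6(3t + 9)) / (3(3t + 9)) = -75/(3(3t + 9)).
For t > 0 we have 3t + 9 > 3t, so |(6t - 7)/(3t + 9) − 2| = 75/(3(3t + 9)) < 75/(3·3t) = (25/3)/t.
Thus |(6t - 7)/(3t + 9) − 2| < ϵ whenever t > (25/3)/ϵ.
Take N = (25/3)/ϵ. If t > N then |(6t - 7)/(3t + 9) − 2| < (25/3)/t < ϵ.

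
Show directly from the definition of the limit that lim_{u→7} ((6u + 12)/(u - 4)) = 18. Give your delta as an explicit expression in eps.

delta = min(3/2, (1/8)eps)

Let eps > 0 be given. We want delta > 0 with 0 < |u − 7| < delta ⇒ |(6u + 12)/(u - 4) − 18| < eps.
Combining over a common denominator, (6u + 12)/(u - 4) − 18 = [(6u + 12)·3 − 54·(u - 4)] / [3·(u - 4)] = -36(u − 7) / (3(u - 4)).
So |(6u + 12)/(u - 4) − 18| = 36|u − 7| / (3·|u − 4|).
Require delta ≤ 3/2, so |u − 4| ≥ |3| − |u − 7| > 3 − 3/2 = 3/2.
Hence |(6u + 12)/(u - 4) − 18| < 36|u − 7|/(3·(3/2)) = 8|u − 7|, which is < eps once |u − 7| < (1/8)eps.
Take delta = min(3/2, (1/8)eps). Then 0 < |u − 7| < delta forces both bounds, so |(6u + 12)/(u - 4) − 18| < eps.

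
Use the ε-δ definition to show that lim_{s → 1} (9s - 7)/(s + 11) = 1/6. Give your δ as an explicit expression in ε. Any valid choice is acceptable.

Let ε > 0. We want δ > 0 with 0 < |s − 1| < δ ⇒ |(9s - 7)/(s + 11) − (1/6)| < ε.
Combining over a common denominator, (9s - 7)/(s + 11) − (1/6) = [(9s - 7)·12 − 2·(s + 11)] / [12·(s + 11)] = 106(s − 1) / (12(s + 11)).
So |(9s - 7)/(s + 11) − (1/6)| = 106|s − 1| / (12·|s + 11|).
Require δ ≤ 6, so |s + 11| ≥ |12| − |s − 1| > 12 − 6 = 6.
Hence |(9s - 7)/(s + 11) − (1/6)| < 106|s − 1|/(12·6) = (53/36)|s − 1|, which is < ε once |s − 1| < (36/53)ε.
Take δ = min(6, (36/53)ε). Then 0 < |s − 1| < δ forces both bounds, so |(9s - 7)/(s + 11) − (1/6)| < ε.

δ = min(6, (36/53)ε)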